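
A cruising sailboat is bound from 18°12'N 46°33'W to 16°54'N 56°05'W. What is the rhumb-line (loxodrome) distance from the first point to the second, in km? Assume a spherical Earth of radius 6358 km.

Rhumb course C = atan2(Δλ, Δψ) with Δψ = ln[tan(π/4+φ₂/2)/tan(π/4+φ₁/2)] = -0.0238, Δλ = -0.1664 → C = 261.86°
d = R·|Δφ| / |cos C| = 6358·0.02269 / 0.14158 = 1019 km

1019 km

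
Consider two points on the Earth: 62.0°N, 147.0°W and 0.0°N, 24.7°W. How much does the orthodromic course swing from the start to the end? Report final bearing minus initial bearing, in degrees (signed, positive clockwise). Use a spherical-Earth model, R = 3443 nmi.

+95.0°

At departure: θ₁ = atan2(sin Δλ cos φ₂, cos φ₁ sin φ₂ − sin φ₁ cos φ₂ cos Δλ) = 60.83°
At arrival: θ₂ = atan2(sin Δλ cos φ₁, −cos φ₂ sin φ₁ + sin φ₂ cos φ₁ cos Δλ) = 155.80°
Δθ = θ₂ − θ₁ = +95.0°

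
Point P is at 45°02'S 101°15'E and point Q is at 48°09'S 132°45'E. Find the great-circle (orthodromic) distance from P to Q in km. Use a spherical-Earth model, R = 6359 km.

2410 km

cos σ = sin φ₁ sin φ₂ + cos φ₁ cos φ₂ cos Δλ
      = sin(-45.03°)sin(-48.15°) + cos(-45.03°)cos(-48.15°)cos(31.50°) = 0.9290
σ = 21.714° → d = Rσ = 6359·0.37898 = 2410 km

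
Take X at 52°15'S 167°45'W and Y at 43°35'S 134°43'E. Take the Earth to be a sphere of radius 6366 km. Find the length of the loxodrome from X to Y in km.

Rhumb course C = atan2(Δλ, Δψ) with Δψ = ln[tan(π/4+φ₂/2)/tan(π/4+φ₁/2)] = +0.2264, Δλ = -1.0041 → C = 282.71°
d = R·|Δφ| / |cos C| = 6366·0.15126 / 0.21998 = 4377 km

4377 km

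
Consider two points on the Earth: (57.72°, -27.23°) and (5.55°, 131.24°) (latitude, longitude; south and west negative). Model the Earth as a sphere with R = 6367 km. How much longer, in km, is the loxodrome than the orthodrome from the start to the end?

2470 km

Great circle: cos σ = sin φ₁ sin φ₂ + cos φ₁ cos φ₂ cos Δλ,  σ = 1.9962 rad → d_gc = 12709.9 km
Rhumb line: Δψ = -1.1430, q = Δφ/Δψ = 0.7967, d_rh = R√(Δφ²+q²Δλ²) = 15179.7 km
Excess = 15179.7 − 12709.9 = 2469.8 ≈ 2470 km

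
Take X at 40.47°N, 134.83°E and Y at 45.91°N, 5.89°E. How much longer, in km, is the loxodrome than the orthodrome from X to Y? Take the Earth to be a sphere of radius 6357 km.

Great circle: cos σ = sin φ₁ sin φ₂ + cos φ₁ cos φ₂ cos Δλ,  σ = 1.4369 rad → d_gc = 9134.36 km
Rhumb line: Δψ = +0.1304, q = Δφ/Δψ = 0.7283, d_rh = R√(Δφ²+q²Δλ²) = 10436.95 km
Excess = 10436.95 − 9134.36 = 1302.59 ≈ 1303 km

1303 km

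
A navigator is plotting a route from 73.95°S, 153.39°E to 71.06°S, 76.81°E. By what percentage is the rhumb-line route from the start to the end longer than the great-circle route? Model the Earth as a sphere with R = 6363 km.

7.2%

Great circle: σ = 0.3769 rad → d_gc = Rσ = 2398.1 km
Rhumb: Δφ = +0.0504, Δλ = -1.3366, Δψ = +0.1682, q = Δφ/Δψ = 0.2999 → d_rh = R√(Δφ²+q²Δλ²) = 2571.1 km
Excess = (2571.1 − 2398.1) / 2398.1 = 173.0 / 2398.1 = 7.21% ≈ 7.2%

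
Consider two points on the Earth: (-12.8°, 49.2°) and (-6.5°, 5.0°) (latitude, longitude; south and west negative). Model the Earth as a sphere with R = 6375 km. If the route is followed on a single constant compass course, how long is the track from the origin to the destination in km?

4896 km

Rhumb course C = atan2(Δλ, Δψ) with Δψ = ln[tan(π/4+φ₂/2)/tan(π/4+φ₁/2)] = +0.1116, Δλ = -0.7714 → C = 278.23°
d = R·|Δφ| / |cos C| = 6375·0.10996 / 0.14317 = 4896 km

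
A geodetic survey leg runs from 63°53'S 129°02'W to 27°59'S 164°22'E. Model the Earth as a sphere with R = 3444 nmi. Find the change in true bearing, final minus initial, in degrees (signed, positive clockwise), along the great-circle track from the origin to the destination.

At departure: θ₁ = atan2(sin Δλ cos φ₂, cos φ₁ sin φ₂ − sin φ₁ cos φ₂ cos Δλ) = 277.62°
At arrival: θ₂ = atan2(sin Δλ cos φ₁, −cos φ₂ sin φ₁ + sin φ₂ cos φ₁ cos Δλ) = 330.39°
Δθ = θ₂ − θ₁ = +52.8°

+52.8°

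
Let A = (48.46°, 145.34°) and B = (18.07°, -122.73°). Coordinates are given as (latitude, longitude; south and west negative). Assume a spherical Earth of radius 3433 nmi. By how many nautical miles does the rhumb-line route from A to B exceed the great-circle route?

Great circle: cos σ = sin φ₁ sin φ₂ + cos φ₁ cos φ₂ cos Δλ,  σ = 1.3583 rad → d_gc = 4662.93 nmi
Rhumb line: Δψ = -0.6488, q = Δφ/Δψ = 0.8175, d_rh = R√(Δφ²+q²Δλ²) = 4857.41 nmi
Excess = 4857.41 − 4662.93 = 194.48 ≈ 194 nmi

194 nmi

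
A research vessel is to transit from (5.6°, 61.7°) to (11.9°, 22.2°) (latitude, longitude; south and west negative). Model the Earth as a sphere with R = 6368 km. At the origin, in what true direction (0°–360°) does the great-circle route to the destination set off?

281.9°

θ = atan2( sin Δλ·cos φ₂ ,  cos φ₁ sin φ₂ − sin φ₁ cos φ₂ cos Δλ )
  = atan2(-0.6224, +0.1315) = 281.93°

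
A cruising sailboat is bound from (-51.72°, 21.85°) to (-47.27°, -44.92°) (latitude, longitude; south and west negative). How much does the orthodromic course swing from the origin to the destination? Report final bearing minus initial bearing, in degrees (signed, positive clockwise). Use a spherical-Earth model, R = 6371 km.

+53.3°

At departure: θ₁ = atan2(sin Δλ cos φ₂, cos φ₁ sin φ₂ − sin φ₁ cos φ₂ cos Δλ) = 248.55°
At arrival: θ₂ = atan2(sin Δλ cos φ₁, −cos φ₂ sin φ₁ + sin φ₂ cos φ₁ cos Δλ) = 301.81°
Δθ = θ₂ − θ₁ = +53.3°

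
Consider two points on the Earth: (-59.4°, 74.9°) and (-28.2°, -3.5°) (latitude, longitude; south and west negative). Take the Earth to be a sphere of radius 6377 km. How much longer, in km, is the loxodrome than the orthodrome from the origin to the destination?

292 km

Great circle: cos σ = sin φ₁ sin φ₂ + cos φ₁ cos φ₂ cos Δλ,  σ = 1.0507 rad → d_gc = 6700.4 km
Rhumb line: Δψ = +0.7829, q = Δφ/Δψ = 0.6956, d_rh = R√(Δφ²+q²Δλ²) = 6992.8 km
Excess = 6992.8 − 6700.4 = 292.4 ≈ 292 km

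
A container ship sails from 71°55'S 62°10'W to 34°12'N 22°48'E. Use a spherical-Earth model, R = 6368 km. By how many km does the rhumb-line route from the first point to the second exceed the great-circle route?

Great circle: cos σ = sin φ₁ sin φ₂ + cos φ₁ cos φ₂ cos Δλ,  σ = 2.1081 rad → d_gc = 13424.19 km
Rhumb line: Δψ = +2.4739, q = Δφ/Δψ = 0.7486, d_rh = R√(Δφ²+q²Δλ²) = 13750.72 km
Excess = 13750.72 − 13424.19 = 326.53 ≈ 327 km

327 km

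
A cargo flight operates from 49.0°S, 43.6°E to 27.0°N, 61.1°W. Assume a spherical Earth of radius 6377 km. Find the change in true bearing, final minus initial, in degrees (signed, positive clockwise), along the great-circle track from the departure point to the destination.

Initial bearing θ₁ = atan2(sin Δλ cos φ₂, cos φ₁ sin φ₂ − sin φ₁ cos φ₂ cos Δλ) = 278.40°
Final bearing θ₂ = (initial bearing from the destination back to the start) + 180° = 313.25°
Δθ = θ₂ − θ₁ = +34.8°

+34.8°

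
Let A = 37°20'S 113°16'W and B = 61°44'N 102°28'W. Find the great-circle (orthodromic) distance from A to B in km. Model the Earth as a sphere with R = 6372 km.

11061 km

Haversine: a = sin²(Δφ/2)+cos φ₁ cos φ₂ sin²(Δλ/2) = 0.58213;  σ = 2·atan2(√a,√(1−a))
σ = 99.454° → d = Rσ = 6372·1.73580 = 11061 km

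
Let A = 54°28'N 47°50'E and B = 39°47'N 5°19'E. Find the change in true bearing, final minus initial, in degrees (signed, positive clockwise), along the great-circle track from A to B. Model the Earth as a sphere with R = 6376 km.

Initial bearing θ₁ = atan2(sin Δλ cos φ₂, cos φ₁ sin φ₂ − sin φ₁ cos φ₂ cos Δλ) = 260.27°
Final bearing θ₂ = (initial bearing from the destination back to the start) + 180° = 228.19°
Δθ = θ₂ − θ₁ = -32.1°

-32.1°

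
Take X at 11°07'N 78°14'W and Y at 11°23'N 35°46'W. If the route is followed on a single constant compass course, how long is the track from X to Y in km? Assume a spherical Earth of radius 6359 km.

Δψ = ln[tan(π/4+φ₂/2)/tan(π/4+φ₁/2)] = +0.0047;  Δφ = +0.0047 rad,  Δλ = +0.7412 rad
q = Δφ/Δψ = 0.9808
d = R·√(Δφ² + q²Δλ²) = 6359·0.72696 = 4623 km

4623 km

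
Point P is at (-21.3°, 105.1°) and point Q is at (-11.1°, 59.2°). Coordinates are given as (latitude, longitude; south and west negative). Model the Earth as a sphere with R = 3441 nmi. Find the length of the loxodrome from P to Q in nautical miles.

2713 nmi

Δψ = ln[tan(π/4+φ₂/2)/tan(π/4+φ₁/2)] = +0.1857;  Δφ = +0.1780 rad,  Δλ = -0.8011 rad
q = Δφ/Δψ = 0.9588
d = R·√(Δφ² + q²Δλ²) = 3441·0.78847 = 2713 nmi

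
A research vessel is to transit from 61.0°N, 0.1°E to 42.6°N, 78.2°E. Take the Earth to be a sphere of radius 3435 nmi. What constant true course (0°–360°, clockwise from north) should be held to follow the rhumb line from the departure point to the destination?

Meridional parts: M(φ₁)=+1.3524, M(φ₂)=+0.8233 → ΔM = -0.5291;  Δλ = +1.3631 rad
tan C = Δλ / ΔM = -2.5764 → C = 111.21°

111.2°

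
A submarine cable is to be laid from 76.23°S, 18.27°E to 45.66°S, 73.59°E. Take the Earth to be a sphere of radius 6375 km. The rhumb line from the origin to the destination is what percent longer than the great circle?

Great circle: σ = 0.6611 rad → d_gc = Rσ = 4214.6 km
Rhumb: Δφ = +0.5335, Δλ = +0.9655, Δψ = +1.2163, q = Δφ/Δψ = 0.4387 → d_rh = R√(Δφ²+q²Δλ²) = 4342.8 km
Excess = (4342.8 − 4214.6) / 4214.6 = 128.2 / 4214.6 = 3.04% ≈ 3.0%

3.0%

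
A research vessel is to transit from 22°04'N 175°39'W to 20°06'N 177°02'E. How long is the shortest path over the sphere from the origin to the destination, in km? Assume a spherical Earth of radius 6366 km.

cos σ = sin φ₁ sin φ₂ + cos φ₁ cos φ₂ cos Δλ
      = sin(22.07°)sin(20.10°) + cos(22.07°)cos(20.10°)cos(-7.32°) = 0.9923
σ = 7.103° → d = Rσ = 6366·0.12398 = 789 km

789 km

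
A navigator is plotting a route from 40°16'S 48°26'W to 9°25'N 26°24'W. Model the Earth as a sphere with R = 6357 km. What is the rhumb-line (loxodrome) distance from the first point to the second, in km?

Δψ = ln[tan(π/4+φ₂/2)/tan(π/4+φ₁/2)] = +0.9341;  Δφ = +0.8671 rad,  Δλ = +0.3846 rad
q = Δφ/Δψ = 0.9283
d = R·√(Δφ² + q²Δλ²) = 6357·0.93775 = 5961 km

5961 km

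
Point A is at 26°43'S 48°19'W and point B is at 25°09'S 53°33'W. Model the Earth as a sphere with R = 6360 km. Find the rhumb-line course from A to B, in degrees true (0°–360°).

Δψ = ln[tan(π/4+φ₂/2)/tan(π/4+φ₁/2)] = +0.0304
Δλ = -0.0913 rad (taken the short way round)
course = atan2(Δλ, Δψ) = 288.41°

288.4°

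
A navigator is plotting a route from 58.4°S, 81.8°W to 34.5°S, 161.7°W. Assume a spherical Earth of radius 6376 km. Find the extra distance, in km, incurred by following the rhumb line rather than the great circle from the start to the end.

305 km

Great circle: cos σ = sin φ₁ sin φ₂ + cos φ₁ cos φ₂ cos Δλ,  σ = 0.9786 rad → d_gc = 6239.8 km
Rhumb line: Δψ = +0.6202, q = Δφ/Δψ = 0.6726, d_rh = R√(Δφ²+q²Δλ²) = 6545.0 km
Excess = 6545.0 − 6239.8 = 305.2 ≈ 305 km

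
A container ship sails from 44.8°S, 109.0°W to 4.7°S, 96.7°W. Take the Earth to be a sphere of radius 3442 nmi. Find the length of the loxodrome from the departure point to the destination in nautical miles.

2495 nmi

Δψ = ln[tan(π/4+φ₂/2)/tan(π/4+φ₁/2)] = +0.7943;  Δφ = +0.6999 rad,  Δλ = +0.2147 rad
q = Δφ/Δψ = 0.8811
d = R·√(Δφ² + q²Δλ²) = 3442·0.72499 = 2495 nmi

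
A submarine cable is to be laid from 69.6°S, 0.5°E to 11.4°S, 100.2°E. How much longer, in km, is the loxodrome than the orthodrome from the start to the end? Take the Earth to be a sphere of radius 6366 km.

664 km

Great circle: cos σ = sin φ₁ sin φ₂ + cos φ₁ cos φ₂ cos Δλ,  σ = 1.4428 rad → d_gc = 9184.60 km
Rhumb line: Δψ = +1.5149, q = Δφ/Δψ = 0.6705, d_rh = R√(Δφ²+q²Δλ²) = 9848.15 km
Excess = 9848.15 − 9184.60 = 663.55 ≈ 664 km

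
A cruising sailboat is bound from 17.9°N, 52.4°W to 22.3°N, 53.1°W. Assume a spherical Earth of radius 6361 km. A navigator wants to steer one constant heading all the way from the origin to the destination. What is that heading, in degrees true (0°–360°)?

351.5°

Meridional parts: M(φ₁)=+0.3176, M(φ₂)=+0.3994 → ΔM = +0.0818;  Δλ = -0.0122 rad
tan C = Δλ / ΔM = -0.1494 → C = 351.51°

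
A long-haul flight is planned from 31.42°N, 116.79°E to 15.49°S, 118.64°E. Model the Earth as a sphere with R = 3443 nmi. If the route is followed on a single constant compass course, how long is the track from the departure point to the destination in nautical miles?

2821 nmi

Δψ = ln[tan(π/4+φ₂/2)/tan(π/4+φ₁/2)] = -0.8518;  Δφ = -0.8187 rad,  Δλ = +0.0323 rad
q = Δφ/Δψ = 0.9611
d = R·√(Δφ² + q²Δλ²) = 3443·0.81932 = 2821 nmi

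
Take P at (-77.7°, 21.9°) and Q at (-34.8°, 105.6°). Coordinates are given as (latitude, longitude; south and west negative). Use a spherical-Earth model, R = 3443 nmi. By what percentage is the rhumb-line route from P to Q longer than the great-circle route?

Great circle: σ = 0.9560 rad → d_gc = Rσ = 3291.4 nmi
Rhumb: Δφ = +0.7487, Δλ = +1.4608, Δψ = +1.5793, q = Δφ/Δψ = 0.4741 → d_rh = R√(Δφ²+q²Δλ²) = 3511.6 nmi
Excess = (3511.6 − 3291.4) / 3291.4 = 220.2 / 3291.4 = 6.69% ≈ 6.7%

6.7%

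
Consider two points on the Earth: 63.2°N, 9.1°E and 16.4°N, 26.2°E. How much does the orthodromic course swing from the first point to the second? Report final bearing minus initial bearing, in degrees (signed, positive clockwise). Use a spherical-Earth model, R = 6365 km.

Initial bearing θ₁ = atan2(sin Δλ cos φ₂, cos φ₁ sin φ₂ − sin φ₁ cos φ₂ cos Δλ) = 157.80°
Final bearing θ₂ = (initial bearing from the destination back to the start) + 180° = 169.77°
Δθ = θ₂ − θ₁ = +12.0°

+12.0°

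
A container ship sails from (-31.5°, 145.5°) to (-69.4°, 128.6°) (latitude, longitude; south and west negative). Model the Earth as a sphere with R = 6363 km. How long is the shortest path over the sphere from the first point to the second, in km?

Haversine: a = sin²(Δφ/2)+cos φ₁ cos φ₂ sin²(Δλ/2) = 0.11194;  σ = 2·atan2(√a,√(1−a))
σ = 39.093° → d = Rσ = 6363·0.68229 = 4341 km

4341 km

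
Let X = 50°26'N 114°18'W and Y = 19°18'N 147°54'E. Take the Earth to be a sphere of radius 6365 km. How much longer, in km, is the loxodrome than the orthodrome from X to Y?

Great circle: cos σ = sin φ₁ sin φ₂ + cos φ₁ cos φ₂ cos Δλ,  σ = 1.3967 rad → d_gc = 8890.1 km
Rhumb line: Δψ = -0.6791, q = Δφ/Δψ = 0.8001, d_rh = R√(Δφ²+q²Δλ²) = 9356.1 km
Excess = 9356.1 − 8890.1 = 466.0 ≈ 466 km

466 km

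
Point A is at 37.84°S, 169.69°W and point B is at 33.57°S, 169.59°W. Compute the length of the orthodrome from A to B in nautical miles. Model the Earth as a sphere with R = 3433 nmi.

Haversine: a = sin²(Δφ/2)+cos φ₁ cos φ₂ sin²(Δλ/2) = 0.00139;  σ = 2·atan2(√a,√(1−a))
σ = 4.271° → d = Rσ = 3433·0.07454 = 256 nmi

256 nmi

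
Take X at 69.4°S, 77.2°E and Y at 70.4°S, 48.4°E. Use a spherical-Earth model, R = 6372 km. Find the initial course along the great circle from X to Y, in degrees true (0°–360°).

N = sin Δλ·cos φ₂ = -0.1616;  D = cos φ₁ sin φ₂ − sin φ₁ cos φ₂ cos Δλ = -0.0563
initial course = atan2(N, D) = 250.80°

250.8°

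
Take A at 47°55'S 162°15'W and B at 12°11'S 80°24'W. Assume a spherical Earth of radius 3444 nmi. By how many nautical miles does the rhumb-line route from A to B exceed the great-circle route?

123 nmi

Great circle: cos σ = sin φ₁ sin φ₂ + cos φ₁ cos φ₂ cos Δλ,  σ = 1.3186 rad → d_gc = 4541.4 nmi
Rhumb line: Δψ = +0.7410, q = Δφ/Δψ = 0.8416, d_rh = R√(Δφ²+q²Δλ²) = 4664.6 nmi
Excess = 4664.6 − 4541.4 = 123.2 ≈ 123 nmi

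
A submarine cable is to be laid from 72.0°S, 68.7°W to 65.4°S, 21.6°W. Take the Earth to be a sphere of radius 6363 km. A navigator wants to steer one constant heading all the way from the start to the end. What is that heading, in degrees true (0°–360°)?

68.8°

Meridional parts: M(φ₁)=-1.8427, M(φ₂)=-1.5231 → ΔM = +0.3196;  Δλ = +0.8221 rad
tan C = Δλ / ΔM = +2.5719 → C = 68.75°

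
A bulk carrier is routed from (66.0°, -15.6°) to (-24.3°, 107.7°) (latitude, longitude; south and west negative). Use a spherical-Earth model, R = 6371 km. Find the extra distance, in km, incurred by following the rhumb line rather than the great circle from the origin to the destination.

860 km

Great circle: cos σ = sin φ₁ sin φ₂ + cos φ₁ cos φ₂ cos Δλ,  σ = 2.1889 rad → d_gc = 13945.2 km
Rhumb line: Δψ = -1.9860, q = Δφ/Δψ = 0.7936, d_rh = R√(Δφ²+q²Δλ²) = 14805.4 km
Excess = 14805.4 − 13945.2 = 860.2 ≈ 860 km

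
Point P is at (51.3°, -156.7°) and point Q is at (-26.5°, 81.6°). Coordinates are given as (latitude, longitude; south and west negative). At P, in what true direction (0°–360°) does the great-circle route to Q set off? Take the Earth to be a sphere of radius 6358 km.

θ = atan2( sin Δλ·cos φ₂ ,  cos φ₁ sin φ₂ − sin φ₁ cos φ₂ cos Δλ )
  = atan2(-0.7614, +0.0880) = 276.59°

276.6°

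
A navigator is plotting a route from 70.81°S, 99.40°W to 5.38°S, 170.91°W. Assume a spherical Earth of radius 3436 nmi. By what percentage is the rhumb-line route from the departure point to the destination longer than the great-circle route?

Great circle: σ = 1.3773 rad → d_gc = Rσ = 4732.2 nmi
Rhumb: Δφ = +1.1420, Δλ = -1.2481, Δψ = +1.6835, q = Δφ/Δψ = 0.6783 → d_rh = R√(Δφ²+q²Δλ²) = 4884.5 nmi
Excess = (4884.5 − 4732.2) / 4732.2 = 152.3 / 4732.2 = 3.22% ≈ 3.2%

3.2%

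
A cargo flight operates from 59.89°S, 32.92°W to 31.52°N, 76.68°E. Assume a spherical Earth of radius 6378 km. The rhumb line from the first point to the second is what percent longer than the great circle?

Great circle: σ = 2.2089 rad → d_gc = Rσ = 14088.6 km
Rhumb: Δφ = +1.5954, Δλ = +1.9129, Δψ = +1.8933, q = Δφ/Δψ = 0.8427 → d_rh = R√(Δφ²+q²Δλ²) = 14464.9 km
Excess = (14464.9 − 14088.6) / 14088.6 = 376.3 / 14088.6 = 2.67% ≈ 2.7%

2.7%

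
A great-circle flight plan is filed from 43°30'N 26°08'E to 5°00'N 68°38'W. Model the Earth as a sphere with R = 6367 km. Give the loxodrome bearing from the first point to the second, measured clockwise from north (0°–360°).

Δψ = ln[tan(π/4+φ₂/2)/tan(π/4+φ₁/2)] = -0.7574
Δλ = -1.6540 rad (taken the short way round)
course = atan2(Δλ, Δψ) = 245.39°

245.4°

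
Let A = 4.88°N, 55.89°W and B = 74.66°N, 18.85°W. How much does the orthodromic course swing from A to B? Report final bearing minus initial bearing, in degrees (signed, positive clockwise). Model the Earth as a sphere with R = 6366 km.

+29.3°

Initial bearing θ₁ = atan2(sin Δλ cos φ₂, cos φ₁ sin φ₂ − sin φ₁ cos φ₂ cos Δλ) = 9.59°
Final bearing θ₂ = (initial bearing from the destination back to the start) + 180° = 38.88°
Δθ = θ₂ − θ₁ = +29.3°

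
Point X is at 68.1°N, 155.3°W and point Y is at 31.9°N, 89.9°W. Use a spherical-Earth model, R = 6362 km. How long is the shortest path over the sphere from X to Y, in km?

cos σ = sin φ₁ sin φ₂ + cos φ₁ cos φ₂ cos Δλ
      = sin(68.10°)sin(31.90°) + cos(68.10°)cos(31.90°)cos(65.40°) = 0.6221
σ = 51.529° → d = Rσ = 6362·0.89935 = 5722 km

5722 km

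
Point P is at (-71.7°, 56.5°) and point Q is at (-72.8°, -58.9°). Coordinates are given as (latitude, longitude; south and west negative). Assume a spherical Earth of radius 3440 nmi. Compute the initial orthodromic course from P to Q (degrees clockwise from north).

N = sin Δλ·cos φ₂ = -0.2671;  D = cos φ₁ sin φ₂ − sin φ₁ cos φ₂ cos Δλ = -0.4204
initial course = atan2(N, D) = 212.43°

212.4°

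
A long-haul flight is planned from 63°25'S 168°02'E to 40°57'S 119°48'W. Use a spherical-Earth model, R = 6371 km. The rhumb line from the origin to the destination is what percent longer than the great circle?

Great circle: σ = 0.8098 rad → d_gc = Rσ = 5159.4 km
Rhumb: Δφ = +0.3921, Δλ = +1.2595, Δψ = +0.6582, q = Δφ/Δψ = 0.5957 → d_rh = R√(Δφ²+q²Δλ²) = 5393.9 km
Excess = (5393.9 − 5159.4) / 5159.4 = 234.5 / 5159.4 = 4.545% ≈ 4.5%

4.5%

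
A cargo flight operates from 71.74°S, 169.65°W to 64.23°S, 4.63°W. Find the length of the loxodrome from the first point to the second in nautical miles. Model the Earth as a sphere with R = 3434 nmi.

Rhumb course C = atan2(Δλ, Δψ) with Δψ = ln[tan(π/4+φ₂/2)/tan(π/4+φ₁/2)] = +0.3530, Δλ = +2.8801 → C = 83.01°
d = R·|Δφ| / |cos C| = 3434·0.13107 / 0.12167 = 3699 nmi

3699 nmi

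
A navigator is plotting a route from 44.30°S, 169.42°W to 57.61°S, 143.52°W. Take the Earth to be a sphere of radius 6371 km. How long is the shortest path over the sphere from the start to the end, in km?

cos σ = sin φ₁ sin φ₂ + cos φ₁ cos φ₂ cos Δλ
      = sin(-44.30°)sin(-57.61°) + cos(-44.30°)cos(-57.61°)cos(25.90°) = 0.9346
σ = 20.831° → d = Rσ = 6371·0.36358 = 2316 km

2316 km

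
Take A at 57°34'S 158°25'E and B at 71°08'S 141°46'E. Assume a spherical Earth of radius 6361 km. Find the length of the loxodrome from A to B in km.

Δψ = ln[tan(π/4+φ₂/2)/tan(π/4+φ₁/2)] = -0.5599;  Δφ = -0.2368 rad,  Δλ = -0.2906 rad
q = Δφ/Δψ = 0.4229
d = R·√(Δφ² + q²Δλ²) = 6361·0.26677 = 1697 km

1697 km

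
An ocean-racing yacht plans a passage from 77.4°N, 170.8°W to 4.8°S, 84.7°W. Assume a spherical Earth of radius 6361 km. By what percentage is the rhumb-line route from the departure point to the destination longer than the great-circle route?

4.8%

Great circle: σ = 1.6377 rad → d_gc = Rσ = 10417.6 km
Rhumb: Δφ = -1.4347, Δλ = +1.5027, Δψ = -2.2875, q = Δφ/Δψ = 0.6272 → d_rh = R√(Δφ²+q²Δλ²) = 10918.9 km
Excess = (10918.9 − 10417.6) / 10417.6 = 501.3 / 10417.6 = 4.81% ≈ 4.8%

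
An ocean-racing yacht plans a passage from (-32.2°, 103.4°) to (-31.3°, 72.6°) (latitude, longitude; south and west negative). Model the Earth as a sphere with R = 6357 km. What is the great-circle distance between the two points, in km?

Haversine: a = sin²(Δφ/2)+cos φ₁ cos φ₂ sin²(Δλ/2) = 0.05105;  σ = 2·atan2(√a,√(1−a))
σ = 26.117° → d = Rσ = 6357·0.45582 = 2898 km

2898 km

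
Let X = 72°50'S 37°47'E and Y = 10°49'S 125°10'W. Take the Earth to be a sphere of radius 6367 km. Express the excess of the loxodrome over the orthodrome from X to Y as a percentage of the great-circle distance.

26.4%

Great circle: σ = 1.6688 rad → d_gc = Rσ = 10625.3 km
Rhumb: Δφ = +1.0824, Δλ = -2.8440, Δψ = +1.7010, q = Δφ/Δψ = 0.6363 → d_rh = R√(Δφ²+q²Δλ²) = 13426.4 km
Excess = (13426.4 − 10625.3) / 10625.3 = 2801.1 / 10625.3 = 26.36% ≈ 26.4%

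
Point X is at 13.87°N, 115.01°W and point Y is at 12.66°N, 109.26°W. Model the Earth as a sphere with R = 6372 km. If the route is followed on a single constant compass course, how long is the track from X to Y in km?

637 km

Rhumb course C = atan2(Δλ, Δψ) with Δψ = ln[tan(π/4+φ₂/2)/tan(π/4+φ₁/2)] = -0.0217, Δλ = +0.1004 → C = 102.20°
d = R·|Δφ| / |cos C| = 6372·0.02112 / 0.21132 = 637 km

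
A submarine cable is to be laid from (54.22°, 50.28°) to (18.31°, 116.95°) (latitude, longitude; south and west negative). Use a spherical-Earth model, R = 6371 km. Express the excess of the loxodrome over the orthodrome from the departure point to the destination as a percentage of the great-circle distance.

Great circle: σ = 1.0762 rad → d_gc = Rσ = 6856.4 km
Rhumb: Δφ = -0.6267, Δλ = +1.1636, Δψ = -0.8056, q = Δφ/Δψ = 0.7780 → d_rh = R√(Δφ²+q²Δλ²) = 7015.0 km
Excess = (7015.0 − 6856.4) / 6856.4 = 158.6 / 6856.4 = 2.31% ≈ 2.3%

2.3%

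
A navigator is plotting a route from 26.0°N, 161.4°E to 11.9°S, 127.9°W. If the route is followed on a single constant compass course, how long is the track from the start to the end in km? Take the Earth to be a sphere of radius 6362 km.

8725 km

Rhumb course C = atan2(Δλ, Δψ) with Δψ = ln[tan(π/4+φ₂/2)/tan(π/4+φ₁/2)] = -0.6794, Δλ = +1.2339 → C = 118.84°
d = R·|Δφ| / |cos C| = 6362·0.66148 / 0.48232 = 8725 km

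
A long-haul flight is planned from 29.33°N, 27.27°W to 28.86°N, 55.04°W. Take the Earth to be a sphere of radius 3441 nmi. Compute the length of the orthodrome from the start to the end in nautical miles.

1454 nmi

Haversine: a = sin²(Δφ/2)+cos φ₁ cos φ₂ sin²(Δλ/2) = 0.04399;  σ = 2·atan2(√a,√(1−a))
σ = 24.213° → d = Rσ = 3441·0.42260 = 1454 nmi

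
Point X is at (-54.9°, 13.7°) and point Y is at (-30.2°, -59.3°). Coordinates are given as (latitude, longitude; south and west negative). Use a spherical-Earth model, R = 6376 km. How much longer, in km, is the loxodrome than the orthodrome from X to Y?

Great circle: cos σ = sin φ₁ sin φ₂ + cos φ₁ cos φ₂ cos Δλ,  σ = 0.9802 rad → d_gc = 6249.9 km
Rhumb line: Δψ = +0.5979, q = Δφ/Δψ = 0.7211, d_rh = R√(Δφ²+q²Δλ²) = 6470.5 km
Excess = 6470.5 − 6249.9 = 220.6 ≈ 221 km

221 km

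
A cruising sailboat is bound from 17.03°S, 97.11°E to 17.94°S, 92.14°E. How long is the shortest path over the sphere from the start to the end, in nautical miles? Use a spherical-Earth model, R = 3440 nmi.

cos σ = sin φ₁ sin φ₂ + cos φ₁ cos φ₂ cos Δλ
      = sin(-17.03°)sin(-17.94°) + cos(-17.03°)cos(-17.94°)cos(-4.97°) = 0.9965
σ = 4.827° → d = Rσ = 3440·0.08424 = 290 nmi

290 nmi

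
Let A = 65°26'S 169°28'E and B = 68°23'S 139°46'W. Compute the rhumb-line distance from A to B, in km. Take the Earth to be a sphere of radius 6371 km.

2235 km

Rhumb course C = atan2(Δλ, Δψ) with Δψ = ln[tan(π/4+φ₂/2)/tan(π/4+φ₁/2)] = -0.1315, Δλ = +0.8860 → C = 98.44°
d = R·|Δφ| / |cos C| = 6371·0.05149 / 0.14675 = 2235 km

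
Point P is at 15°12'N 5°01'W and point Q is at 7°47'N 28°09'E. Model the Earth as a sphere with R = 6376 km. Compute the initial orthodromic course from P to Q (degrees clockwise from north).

N = sin Δλ·cos φ₂ = +0.5420;  D = cos φ₁ sin φ₂ − sin φ₁ cos φ₂ cos Δλ = -0.0868
initial course = atan2(N, D) = 99.09°

99.1°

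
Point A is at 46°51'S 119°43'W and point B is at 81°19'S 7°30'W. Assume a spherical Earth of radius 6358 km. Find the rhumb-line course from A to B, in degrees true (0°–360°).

130.1°

Δψ = ln[tan(π/4+φ₂/2)/tan(π/4+φ₁/2)] = -1.6503
Δλ = +1.9586 rad (taken the short way round)
course = atan2(Δλ, Δψ) = 130.12°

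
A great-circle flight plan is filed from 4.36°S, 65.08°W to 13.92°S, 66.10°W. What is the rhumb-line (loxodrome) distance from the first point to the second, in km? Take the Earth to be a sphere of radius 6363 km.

Δψ = ln[tan(π/4+φ₂/2)/tan(π/4+φ₁/2)] = -0.1692;  Δφ = -0.1669 rad,  Δλ = -0.0178 rad
q = Δφ/Δψ = 0.9861
d = R·√(Δφ² + q²Δλ²) = 6363·0.16777 = 1068 km

1068 km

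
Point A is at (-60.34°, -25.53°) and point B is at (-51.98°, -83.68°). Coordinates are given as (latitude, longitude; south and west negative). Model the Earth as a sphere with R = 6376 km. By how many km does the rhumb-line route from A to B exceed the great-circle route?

112 km

Great circle: cos σ = sin φ₁ sin φ₂ + cos φ₁ cos φ₂ cos Δλ,  σ = 0.5635 rad → d_gc = 3592.6 km
Rhumb line: Δψ = +0.2633, q = Δφ/Δψ = 0.5542, d_rh = R√(Δφ²+q²Δλ²) = 3704.8 km
Excess = 3704.8 − 3592.6 = 112.2 ≈ 112 km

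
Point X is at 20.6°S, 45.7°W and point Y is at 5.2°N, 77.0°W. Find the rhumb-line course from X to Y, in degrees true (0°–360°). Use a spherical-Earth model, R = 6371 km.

310.0°

Meridional parts: M(φ₁)=-0.3675, M(φ₂)=+0.0909 → ΔM = +0.4584;  Δλ = -0.5463 rad
tan C = Δλ / ΔM = -1.1917 → C = 310.00°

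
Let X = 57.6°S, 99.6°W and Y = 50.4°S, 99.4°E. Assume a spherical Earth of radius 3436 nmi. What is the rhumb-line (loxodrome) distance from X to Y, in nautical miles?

5674 nmi

Rhumb course C = atan2(Δλ, Δψ) with Δψ = ln[tan(π/4+φ₂/2)/tan(π/4+φ₁/2)] = +0.2145, Δλ = -2.8100 → C = 274.36°
d = R·|Δφ| / |cos C| = 3436·0.12566 / 0.07610 = 5674 nmi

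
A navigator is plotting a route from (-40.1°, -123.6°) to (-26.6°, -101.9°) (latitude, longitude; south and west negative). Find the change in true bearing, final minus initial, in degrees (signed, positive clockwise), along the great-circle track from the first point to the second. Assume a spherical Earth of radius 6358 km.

At departure: θ₁ = atan2(sin Δλ cos φ₂, cos φ₁ sin φ₂ − sin φ₁ cos φ₂ cos Δλ) = 59.77°
At arrival: θ₂ = atan2(sin Δλ cos φ₁, −cos φ₂ sin φ₁ + sin φ₂ cos φ₁ cos Δλ) = 47.66°
Δθ = θ₂ − θ₁ = -12.1°

-12.1°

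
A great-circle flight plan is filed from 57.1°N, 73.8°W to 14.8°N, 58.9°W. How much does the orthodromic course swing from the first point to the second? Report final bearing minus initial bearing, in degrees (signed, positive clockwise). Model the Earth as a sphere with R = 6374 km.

At departure: θ₁ = atan2(sin Δλ cos φ₂, cos φ₁ sin φ₂ − sin φ₁ cos φ₂ cos Δλ) = 158.94°
At arrival: θ₂ = atan2(sin Δλ cos φ₁, −cos φ₂ sin φ₁ + sin φ₂ cos φ₁ cos Δλ) = 168.35°
Δθ = θ₂ − θ₁ = +9.4°

+9.4°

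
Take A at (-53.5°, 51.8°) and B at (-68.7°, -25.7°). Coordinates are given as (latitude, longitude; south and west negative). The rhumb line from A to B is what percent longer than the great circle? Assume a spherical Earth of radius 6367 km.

6.3%

Great circle: σ = 0.6506 rad → d_gc = Rσ = 4142.5 km
Rhumb: Δφ = -0.2653, Δλ = -1.3526, Δψ = -0.5616, q = Δφ/Δψ = 0.4724 → d_rh = R√(Δφ²+q²Δλ²) = 4404.7 km
Excess = (4404.7 − 4142.5) / 4142.5 = 262.2 / 4142.5 = 6.33% ≈ 6.3%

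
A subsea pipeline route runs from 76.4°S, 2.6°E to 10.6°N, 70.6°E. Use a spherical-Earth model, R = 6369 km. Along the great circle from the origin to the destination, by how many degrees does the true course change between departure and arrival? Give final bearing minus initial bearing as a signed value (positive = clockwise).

Initial bearing θ₁ = atan2(sin Δλ cos φ₂, cos φ₁ sin φ₂ − sin φ₁ cos φ₂ cos Δλ) = 66.24°
Final bearing θ₂ = (initial bearing from the destination back to the start) + 180° = 12.65°
Δθ = θ₂ − θ₁ = -53.6°

-53.6°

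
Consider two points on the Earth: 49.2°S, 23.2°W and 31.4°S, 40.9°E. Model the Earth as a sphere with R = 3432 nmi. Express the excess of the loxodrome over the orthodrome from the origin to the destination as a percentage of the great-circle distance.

Great circle: σ = 0.8789 rad → d_gc = Rσ = 3016.3 nmi
Rhumb: Δφ = +0.3107, Δλ = +1.1188, Δψ = +0.4114, q = Δφ/Δψ = 0.7551 → d_rh = R√(Δφ²+q²Δλ²) = 3089.2 nmi
Excess = (3089.2 − 3016.3) / 3016.3 = 72.9 / 3016.3 = 2.42% ≈ 2.4%

2.4%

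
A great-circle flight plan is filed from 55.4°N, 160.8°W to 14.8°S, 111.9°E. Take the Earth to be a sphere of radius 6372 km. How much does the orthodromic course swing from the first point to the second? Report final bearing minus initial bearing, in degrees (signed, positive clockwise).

-44.0°

At departure: θ₁ = atan2(sin Δλ cos φ₂, cos φ₁ sin φ₂ − sin φ₁ cos φ₂ cos Δλ) = 259.30°
At arrival: θ₂ = atan2(sin Δλ cos φ₁, −cos φ₂ sin φ₁ + sin φ₂ cos φ₁ cos Δλ) = 215.25°
Δθ = θ₂ − θ₁ = -44.0°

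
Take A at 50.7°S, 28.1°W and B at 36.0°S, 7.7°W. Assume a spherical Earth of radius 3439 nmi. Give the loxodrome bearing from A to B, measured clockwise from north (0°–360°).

45.0°

Δψ = ln[tan(π/4+φ₂/2)/tan(π/4+φ₁/2)] = +0.3556
Δλ = +0.3560 rad (taken the short way round)
course = atan2(Δλ, Δψ) = 45.04°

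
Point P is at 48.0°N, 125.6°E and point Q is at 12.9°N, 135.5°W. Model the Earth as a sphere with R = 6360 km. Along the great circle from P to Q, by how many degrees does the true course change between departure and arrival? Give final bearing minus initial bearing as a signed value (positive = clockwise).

Initial bearing θ₁ = atan2(sin Δλ cos φ₂, cos φ₁ sin φ₂ − sin φ₁ cos φ₂ cos Δλ) = 74.81°
Final bearing θ₂ = (initial bearing from the destination back to the start) + 180° = 138.51°
Δθ = θ₂ − θ₁ = +63.7°

+63.7°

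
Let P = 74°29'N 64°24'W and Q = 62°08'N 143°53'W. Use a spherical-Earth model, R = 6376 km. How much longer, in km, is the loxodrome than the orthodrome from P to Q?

Great circle: cos σ = sin φ₁ sin φ₂ + cos φ₁ cos φ₂ cos Δλ,  σ = 0.5061 rad → d_gc = 3226.9 km
Rhumb line: Δψ = -0.5994, q = Δφ/Δψ = 0.3596, d_rh = R√(Δφ²+q²Δλ²) = 3465.1 km
Excess = 3465.1 − 3226.9 = 238.2 ≈ 238 km

238 km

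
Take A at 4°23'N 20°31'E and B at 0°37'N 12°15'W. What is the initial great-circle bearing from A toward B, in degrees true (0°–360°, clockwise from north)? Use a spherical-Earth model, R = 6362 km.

θ = atan2( sin Δλ·cos φ₂ ,  cos φ₁ sin φ₂ − sin φ₁ cos φ₂ cos Δλ )
  = atan2(-0.5412, -0.0535) = 264.35°

264.4°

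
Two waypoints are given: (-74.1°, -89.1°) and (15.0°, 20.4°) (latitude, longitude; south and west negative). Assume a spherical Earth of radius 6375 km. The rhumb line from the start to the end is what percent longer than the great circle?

6.9%

Great circle: σ = 1.9148 rad → d_gc = Rσ = 12206.8 km
Rhumb: Δφ = +1.5551, Δλ = +1.9111, Δψ = +2.2335, q = Δφ/Δψ = 0.6963 → d_rh = R√(Δφ²+q²Δλ²) = 13047.7 km
Excess = (13047.7 − 12206.8) / 12206.8 = 840.9 / 12206.8 = 6.89% ≈ 6.9%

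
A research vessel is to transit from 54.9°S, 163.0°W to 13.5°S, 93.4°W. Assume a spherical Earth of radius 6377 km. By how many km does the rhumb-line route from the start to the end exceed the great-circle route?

Great circle: cos σ = sin φ₁ sin φ₂ + cos φ₁ cos φ₂ cos Δλ,  σ = 1.1746 rad → d_gc = 7490.6 km
Rhumb line: Δψ = +0.9134, q = Δφ/Δψ = 0.7911, d_rh = R√(Δφ²+q²Δλ²) = 7667.3 km
Excess = 7667.3 − 7490.6 = 176.7 ≈ 177 km

177 km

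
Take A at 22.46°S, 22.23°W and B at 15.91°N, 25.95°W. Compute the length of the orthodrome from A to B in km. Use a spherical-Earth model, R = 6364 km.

Haversine: a = sin²(Δφ/2)+cos φ₁ cos φ₂ sin²(Δλ/2) = 0.10893;  σ = 2·atan2(√a,√(1−a))
σ = 38.543° → d = Rσ = 6364·0.67269 = 4281 km

4281 km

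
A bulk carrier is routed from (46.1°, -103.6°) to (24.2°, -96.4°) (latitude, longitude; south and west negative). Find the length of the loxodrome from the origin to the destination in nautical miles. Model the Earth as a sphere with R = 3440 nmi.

1360 nmi

Δψ = ln[tan(π/4+φ₂/2)/tan(π/4+φ₁/2)] = -0.4733;  Δφ = -0.3822 rad,  Δλ = +0.1257 rad
q = Δφ/Δψ = 0.8076
d = R·√(Δφ² + q²Δλ²) = 3440·0.39547 = 1360 nmi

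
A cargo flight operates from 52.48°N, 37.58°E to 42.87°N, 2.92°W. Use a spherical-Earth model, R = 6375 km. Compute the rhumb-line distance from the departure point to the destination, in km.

Rhumb course C = atan2(Δλ, Δψ) with Δψ = ln[tan(π/4+φ₂/2)/tan(π/4+φ₁/2)] = -0.2501, Δλ = -0.7069 → C = 250.52°
d = R·|Δφ| / |cos C| = 6375·0.16773 / 0.33356 = 3206 km

3206 km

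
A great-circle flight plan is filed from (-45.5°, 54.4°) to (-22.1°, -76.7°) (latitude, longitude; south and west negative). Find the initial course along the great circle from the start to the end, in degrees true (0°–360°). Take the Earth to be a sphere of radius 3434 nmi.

N = sin Δλ·cos φ₂ = -0.6982;  D = cos φ₁ sin φ₂ − sin φ₁ cos φ₂ cos Δλ = -0.6981
initial course = atan2(N, D) = 225.00°

225.0°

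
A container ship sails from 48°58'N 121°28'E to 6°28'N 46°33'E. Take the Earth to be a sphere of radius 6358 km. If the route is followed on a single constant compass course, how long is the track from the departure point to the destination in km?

8515 km

Δψ = ln[tan(π/4+φ₂/2)/tan(π/4+φ₁/2)] = -0.8698;  Δφ = -0.7418 rad,  Δλ = -1.3075 rad
q = Δφ/Δψ = 0.8528
d = R·√(Δφ² + q²Δλ²) = 6358·1.33924 = 8515 km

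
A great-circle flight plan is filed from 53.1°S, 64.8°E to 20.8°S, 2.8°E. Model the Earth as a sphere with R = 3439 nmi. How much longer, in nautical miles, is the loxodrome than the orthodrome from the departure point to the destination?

Great circle: cos σ = sin φ₁ sin φ₂ + cos φ₁ cos φ₂ cos Δλ,  σ = 0.9914 rad → d_gc = 3409.6 nmi
Rhumb line: Δψ = +0.7265, q = Δφ/Δψ = 0.7760, d_rh = R√(Δφ²+q²Δλ²) = 3478.2 nmi
Excess = 3478.2 − 3409.6 = 68.6 ≈ 69 nmi

69 nmi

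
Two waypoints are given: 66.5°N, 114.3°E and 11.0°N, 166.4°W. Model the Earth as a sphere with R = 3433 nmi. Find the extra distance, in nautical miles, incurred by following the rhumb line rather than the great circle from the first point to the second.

Great circle: cos σ = sin φ₁ sin φ₂ + cos φ₁ cos φ₂ cos Δλ,  σ = 1.3205 rad → d_gc = 4533.4 nmi
Rhumb line: Δψ = -1.3770, q = Δφ/Δψ = 0.7034, d_rh = R√(Δφ²+q²Δλ²) = 4714.8 nmi
Excess = 4714.8 − 4533.4 = 181.4 ≈ 181 nmi

181 nmi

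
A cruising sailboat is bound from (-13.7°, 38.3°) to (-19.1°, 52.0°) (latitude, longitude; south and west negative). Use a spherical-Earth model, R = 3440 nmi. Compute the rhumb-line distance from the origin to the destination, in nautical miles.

Rhumb course C = atan2(Δλ, Δψ) with Δψ = ln[tan(π/4+φ₂/2)/tan(π/4+φ₁/2)] = -0.0983, Δλ = +0.2391 → C = 112.35°
d = R·|Δφ| / |cos C| = 3440·0.09425 / 0.38019 = 853 nmi

853 nmi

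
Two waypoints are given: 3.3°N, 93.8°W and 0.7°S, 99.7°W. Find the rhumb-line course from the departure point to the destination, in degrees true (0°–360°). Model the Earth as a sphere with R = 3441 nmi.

Δψ = ln[tan(π/4+φ₂/2)/tan(π/4+φ₁/2)] = -0.0698
Δλ = -0.1030 rad (taken the short way round)
course = atan2(Δλ, Δψ) = 235.85°

235.9°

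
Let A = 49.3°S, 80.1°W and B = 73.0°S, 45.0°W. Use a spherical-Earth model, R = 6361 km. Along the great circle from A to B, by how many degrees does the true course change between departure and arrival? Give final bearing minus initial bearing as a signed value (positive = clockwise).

Initial bearing θ₁ = atan2(sin Δλ cos φ₂, cos φ₁ sin φ₂ − sin φ₁ cos φ₂ cos Δλ) = 159.19°
Final bearing θ₂ = (initial bearing from the destination back to the start) + 180° = 127.58°
Δθ = θ₂ − θ₁ = -31.6°

-31.6°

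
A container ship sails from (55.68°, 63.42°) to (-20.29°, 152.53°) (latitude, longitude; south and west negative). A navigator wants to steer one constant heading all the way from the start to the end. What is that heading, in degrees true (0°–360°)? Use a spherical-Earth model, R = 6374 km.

Δψ = ln[tan(π/4+φ₂/2)/tan(π/4+φ₁/2)] = -1.5369
Δλ = +1.5553 rad (taken the short way round)
course = atan2(Δλ, Δψ) = 134.66°

134.7°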